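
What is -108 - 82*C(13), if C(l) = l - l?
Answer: -108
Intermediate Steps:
C(l) = 0
-108 - 82*C(13) = -108 - 82*0 = -108 + 0 = -108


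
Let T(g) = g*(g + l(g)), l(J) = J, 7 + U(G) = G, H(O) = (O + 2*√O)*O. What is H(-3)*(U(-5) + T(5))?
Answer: 342 - 228*I*√3 ≈ 342.0 - 394.91*I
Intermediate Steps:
H(O) = O*(O + 2*√O)
U(G) = -7 + G
T(g) = 2*g² (T(g) = g*(g + g) = g*(2*g) = 2*g²)
H(-3)*(U(-5) + T(5)) = ((-3)² + 2*(-3)^(3/2))*((-7 - 5) + 2*5²) = (9 + 2*(-3*I*√3))*(-12 + 2*25) = (9 - 6*I*√3)*(-12 + 50) = (9 - 6*I*√3)*38 = 342 - 228*I*√3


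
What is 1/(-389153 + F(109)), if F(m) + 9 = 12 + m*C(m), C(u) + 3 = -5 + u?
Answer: -1/378141 ≈ -2.6445e-6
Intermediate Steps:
C(u) = -8 + u (C(u) = -3 + (-5 + u) = -8 + u)
F(m) = 3 + m*(-8 + m) (F(m) = -9 + (12 + m*(-8 + m)) = 3 + m*(-8 + m))
1/(-389153 + F(109)) = 1/(-389153 + (3 + 109*(-8 + 109))) = 1/(-389153 + (3 + 109*101)) = 1/(-389153 + (3 + 11009)) = 1/(-389153 + 11012) = 1/(-378141) = -1/378141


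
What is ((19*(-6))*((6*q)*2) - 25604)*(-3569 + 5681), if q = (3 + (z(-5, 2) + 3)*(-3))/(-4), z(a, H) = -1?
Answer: -56242560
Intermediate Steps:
q = 3/4 (q = (3 + (-1 + 3)*(-3))/(-4) = -(3 + 2*(-3))/4 = -(3 - 6)/4 = -1/4*(-3) = 3/4 ≈ 0.75000)
((19*(-6))*((6*q)*2) - 25604)*(-3569 + 5681) = ((19*(-6))*((6*(3/4))*2) - 25604)*(-3569 + 5681) = (-513*2 - 25604)*2112 = (-114*9 - 25604)*2112 = (-1026 - 25604)*2112 = -26630*2112 = -56242560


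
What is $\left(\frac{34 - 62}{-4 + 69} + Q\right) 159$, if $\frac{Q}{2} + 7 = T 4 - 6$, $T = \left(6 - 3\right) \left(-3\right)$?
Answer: $- \frac{1017282}{65} \approx -15651.0$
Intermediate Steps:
$T = -9$ ($T = 3 \left(-3\right) = -9$)
$Q = -98$ ($Q = -14 + 2 \left(\left(-9\right) 4 - 6\right) = -14 + 2 \left(-36 - 6\right) = -14 + 2 \left(-42\right) = -14 - 84 = -98$)
$\left(\frac{34 - 62}{-4 + 69} + Q\right) 159 = \left(\frac{34 - 62}{-4 + 69} - 98\right) 159 = \left(- \frac{28}{65} - 98\right) 159 = \left(- \frac{6398}{65}\right) 159 = - \frac{1017282}{65}$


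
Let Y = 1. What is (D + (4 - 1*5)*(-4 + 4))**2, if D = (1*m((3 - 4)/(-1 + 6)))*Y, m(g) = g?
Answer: 1/25 ≈ 0.040000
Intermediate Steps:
D = -1/5 (D = (1*((3 - 4)/(-1 + 6)))*1 = (1*(-1/5))*1 = -1/5*1 = -1/5 ≈ -0.20000)
(D + (4 - 1*5)*(-4 + 4))**2 = (-1/5 + (4 - 1*5)*(-4 + 4))**2 = (-1/5 + (4 - 5)*0)**2 = (-1/5 - 1*0)**2 = (-1/5 + 0)**2 = (-1/5)**2 = 1/25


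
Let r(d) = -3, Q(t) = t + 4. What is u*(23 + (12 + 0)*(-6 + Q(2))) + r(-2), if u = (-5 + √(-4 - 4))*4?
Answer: -463 + 184*I*√2 ≈ -463.0 + 260.22*I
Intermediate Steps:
Q(t) = 4 + t
u = -20 + 8*I*√2 (u = (-5 + √(-8))*4 = (-5 + 2*I*√2)*4 = -20 + 8*I*√2 ≈ -20.0 + 11.314*I)
u*(23 + (12 + 0)*(-6 + Q(2))) + r(-2) = (-20 + 8*I*√2)*(23 + (12 + 0)*(-6 + (4 + 2))) - 3 = (-20 + 8*I*√2)*(23 + 12*(-6 + 6)) - 3 = (-20 + 8*I*√2)*(23 + 12*0) - 3 = (-20 + 8*I*√2)*(23 + 0) - 3 = (-20 + 8*I*√2)*23 - 3 = (-460 + 184*I*√2) - 3 = -463 + 184*I*√2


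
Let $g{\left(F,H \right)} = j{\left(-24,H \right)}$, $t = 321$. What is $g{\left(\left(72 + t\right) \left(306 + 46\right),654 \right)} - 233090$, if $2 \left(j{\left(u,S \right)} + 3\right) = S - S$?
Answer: $-233093$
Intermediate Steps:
$j{\left(u,S \right)} = -3$ ($j{\left(u,S \right)} = -3 + \frac{S - S}{2} = -3 + \frac{1}{2} \cdot 0 = -3 + 0 = -3$)
$g{\left(F,H \right)} = -3$
$g{\left(\left(72 + t\right) \left(306 + 46\right),654 \right)} - 233090 = -3 - 233090 = -233093$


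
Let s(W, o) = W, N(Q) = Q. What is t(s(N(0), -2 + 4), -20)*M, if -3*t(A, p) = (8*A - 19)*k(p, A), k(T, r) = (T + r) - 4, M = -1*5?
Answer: 760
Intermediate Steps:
M = -5
k(T, r) = -4 + T + r
t(A, p) = -(-19 + 8*A)*(-4 + A + p)/3 (t(A, p) = -(8*A - 19)*(-4 + p + A)/3 = -(-19 + 8*A)*(-4 + A + p)/3)
t(s(N(0), -2 + 4), -20)*M = -(-19 + 8*0)*(-4 + 0 - 20)/3*(-5) = -1/3*(-19 + 0)*(-24)*(-5) = -1/3*(-19)*(-24)*(-5) = -152*(-5) = 760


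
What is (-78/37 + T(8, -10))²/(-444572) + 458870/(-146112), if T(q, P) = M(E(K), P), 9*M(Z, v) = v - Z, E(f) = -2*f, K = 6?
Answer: -942562383109207/300127103764704 ≈ -3.1405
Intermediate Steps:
M(Z, v) = -Z/9 + v/9 (M(Z, v) = (v - Z)/9 = -Z/9 + v/9)
T(q, P) = 4/3 + P/9 (T(q, P) = -(-2)*6/9 + P/9 = -⅑*(-12) + P/9 = 4/3 + P/9)
(-78/37 + T(8, -10))²/(-444572) + 458870/(-146112) = (-78/37 + (4/3 + (⅑)*(-10)))²/(-444572) + 458870/(-146112) = (-78*1/37 + (4/3 - 10/9))²*(-1/444572) + 458870*(-1/146112) = (-78/37 + 2/9)²*(-1/444572) - 229435/73056 = (-628/333)²*(-1/444572) - 229435/73056 = (394384/110889)*(-1/444572) - 229435/73056 = -98596/12324536127 - 229435/73056 = -942562383109207/300127103764704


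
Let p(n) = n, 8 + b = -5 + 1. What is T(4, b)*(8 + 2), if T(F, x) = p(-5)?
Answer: -50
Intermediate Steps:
b = -12 (b = -8 + (-5 + 1) = -8 - 4 = -12)
T(F, x) = -5
T(4, b)*(8 + 2) = -5*(8 + 2) = -5*10 = -50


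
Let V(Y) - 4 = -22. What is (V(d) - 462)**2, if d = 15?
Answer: 230400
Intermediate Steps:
V(Y) = -18 (V(Y) = 4 - 22 = -18)
(V(d) - 462)**2 = (-18 - 462)**2 = (-480)**2 = 230400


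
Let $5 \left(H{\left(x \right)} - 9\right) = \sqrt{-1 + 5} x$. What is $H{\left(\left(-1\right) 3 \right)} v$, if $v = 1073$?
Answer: $\frac{41847}{5} \approx 8369.4$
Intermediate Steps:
$H{\left(x \right)} = 9 + \frac{2 x}{5}$ ($H{\left(x \right)} = 9 + \frac{\sqrt{-1 + 5} x}{5} = 9 + \frac{\sqrt{4} x}{5} = 9 + \frac{2 x}{5}$)
$H{\left(\left(-1\right) 3 \right)} v = \left(9 + \frac{2 \left(\left(-1\right) 3\right)}{5}\right) 1073 = \left(9 + \frac{2}{5} \left(-3\right)\right) 1073 = \left(9 - \frac{6}{5}\right) 1073 = \frac{39}{5} \cdot 1073 = \frac{41847}{5}$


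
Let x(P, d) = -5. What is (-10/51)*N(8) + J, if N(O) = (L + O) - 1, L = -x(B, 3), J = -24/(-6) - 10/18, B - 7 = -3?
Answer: 167/153 ≈ 1.0915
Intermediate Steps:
B = 4 (B = 7 - 3 = 4)
J = 31/9 (J = -24*(-⅙) - 10*1/18 = 4 - 5/9 = 31/9 ≈ 3.4444)
L = 5 (L = -1*(-5) = 5)
N(O) = 4 + O (N(O) = (5 + O) - 1 = 4 + O)
(-10/51)*N(8) + J = (-10/51)*(4 + 8) + 31/9 = -10*1/51*12 + 31/9 = -10/51*12 + 31/9 = -40/17 + 31/9 = 167/153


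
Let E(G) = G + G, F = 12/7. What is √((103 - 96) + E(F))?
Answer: √511/7 ≈ 3.2293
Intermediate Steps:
F = 12/7 (F = 12*(⅐) = 12/7 ≈ 1.7143)
E(G) = 2*G
√((103 - 96) + E(F)) = √((103 - 96) + 2*(12/7)) = √(7 + 24/7) = √(73/7) = √511/7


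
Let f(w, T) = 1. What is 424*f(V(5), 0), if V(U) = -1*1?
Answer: 424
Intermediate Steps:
V(U) = -1
424*f(V(5), 0) = 424*1 = 424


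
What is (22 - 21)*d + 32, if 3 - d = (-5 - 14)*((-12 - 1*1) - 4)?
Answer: -288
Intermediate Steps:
d = -320 (d = 3 - (-5 - 14)*((-12 - 1*1) - 4) = 3 - (-19)*((-12 - 1) - 4) = 3 - (-19)*(-13 - 4) = 3 - (-19)*(-17) = 3 - 1*323 = 3 - 323 = -320)
(22 - 21)*d + 32 = (22 - 21)*(-320) + 32 = 1*(-320) + 32 = -320 + 32 = -288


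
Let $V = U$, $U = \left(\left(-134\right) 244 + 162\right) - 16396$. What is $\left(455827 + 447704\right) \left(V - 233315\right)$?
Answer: $-255017107095$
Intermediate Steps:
$U = -48930$ ($U = \left(-32696 + 162\right) - 16396 = -32534 - 16396 = -48930$)
$V = -48930$
$\left(455827 + 447704\right) \left(V - 233315\right) = \left(455827 + 447704\right) \left(-48930 - 233315\right) = 903531 \left(-282245\right) = -255017107095$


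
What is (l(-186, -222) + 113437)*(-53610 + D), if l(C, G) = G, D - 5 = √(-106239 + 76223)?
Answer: -6068890075 + 905720*I*√469 ≈ -6.0689e+9 + 1.9615e+7*I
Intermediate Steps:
D = 5 + 8*I*√469 (D = 5 + √(-106239 + 76223) = 5 + √(-30016) = 5 + 8*I*√469 ≈ 5.0 + 173.25*I)
(l(-186, -222) + 113437)*(-53610 + D) = (-222 + 113437)*(-53610 + (5 + 8*I*√469)) = 113215*(-53605 + 8*I*√469) = -6068890075 + 905720*I*√469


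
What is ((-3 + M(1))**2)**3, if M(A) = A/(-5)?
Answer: 16777216/15625 ≈ 1073.7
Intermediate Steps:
M(A) = -A/5 (M(A) = A*(-1/5) = -A/5)
((-3 + M(1))**2)**3 = ((-3 - 1/5*1)**2)**3 = ((-3 - 1/5)**2)**3 = ((-16/5)**2)**3 = (256/25)**3 = 16777216/15625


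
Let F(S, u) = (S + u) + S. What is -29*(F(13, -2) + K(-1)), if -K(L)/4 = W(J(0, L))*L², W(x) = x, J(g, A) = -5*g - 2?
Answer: -928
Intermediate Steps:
J(g, A) = -2 - 5*g
K(L) = 8*L² (K(L) = -4*(-2 - 5*0)*L² = -4*(-2 + 0)*L² = -(-8)*L² = 8*L²)
F(S, u) = u + 2*S
-29*(F(13, -2) + K(-1)) = -29*((-2 + 2*13) + 8*(-1)²) = -29*((-2 + 26) + 8*1) = -29*(24 + 8) = -29*32 = -928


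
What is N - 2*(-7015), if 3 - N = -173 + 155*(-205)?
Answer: 45981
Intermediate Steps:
N = 31951 (N = 3 - (-173 + 155*(-205)) = 3 - (-173 - 31775) = 3 - 1*(-31948) = 3 + 31948 = 31951)
N - 2*(-7015) = 31951 - 2*(-7015) = 31951 + 14030 = 45981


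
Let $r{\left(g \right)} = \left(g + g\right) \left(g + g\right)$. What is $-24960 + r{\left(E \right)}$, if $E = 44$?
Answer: $-17216$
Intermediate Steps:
$r{\left(g \right)} = 4 g^{2}$ ($r{\left(g \right)} = 2 g 2 g = 4 g^{2}$)
$-24960 + r{\left(E \right)} = -24960 + 4 \cdot 44^{2} = -24960 + 4 \cdot 1936 = -24960 + 7744 = -17216$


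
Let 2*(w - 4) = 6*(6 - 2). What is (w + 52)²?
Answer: 4624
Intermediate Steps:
w = 16 (w = 4 + (6*(6 - 2))/2 = 4 + (6*4)/2 = 4 + (½)*24 = 4 + 12 = 16)
(w + 52)² = (16 + 52)² = 68² = 4624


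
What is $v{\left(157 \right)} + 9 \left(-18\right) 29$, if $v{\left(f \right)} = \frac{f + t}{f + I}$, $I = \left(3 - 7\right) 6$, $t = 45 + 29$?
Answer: $- \frac{89229}{19} \approx -4696.3$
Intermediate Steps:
$t = 74$
$I = -24$ ($I = \left(-4\right) 6 = -24$)
$v{\left(f \right)} = \frac{74 + f}{-24 + f}$ ($v{\left(f \right)} = \frac{f + 74}{f - 24} = \frac{74 + f}{-24 + f}$)
$v{\left(157 \right)} + 9 \left(-18\right) 29 = \frac{74 + 157}{-24 + 157} + 9 \left(-18\right) 29 = \frac{1}{133} \cdot 231 - 4698 = \frac{33}{19} - 4698 = - \frac{89229}{19}$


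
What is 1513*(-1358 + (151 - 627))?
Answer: -2774842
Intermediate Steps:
1513*(-1358 + (151 - 627)) = 1513*(-1358 - 476) = 1513*(-1834) = -2774842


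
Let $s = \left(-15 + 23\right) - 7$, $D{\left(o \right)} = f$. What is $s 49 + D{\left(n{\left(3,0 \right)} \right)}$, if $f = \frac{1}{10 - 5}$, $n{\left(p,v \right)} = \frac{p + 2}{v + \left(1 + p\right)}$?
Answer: $\frac{246}{5} \approx 49.2$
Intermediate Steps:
$n{\left(p,v \right)} = \frac{2 + p}{1 + p + v}$
$f = \frac{1}{5} \approx 0.2$
$D{\left(o \right)} = \frac{1}{5}$
$s = 1$ ($s = 8 - 7 = 1$)
$s 49 + D{\left(n{\left(3,0 \right)} \right)} = 1 \cdot 49 + \frac{1}{5} = 49 + \frac{1}{5} = \frac{246}{5}$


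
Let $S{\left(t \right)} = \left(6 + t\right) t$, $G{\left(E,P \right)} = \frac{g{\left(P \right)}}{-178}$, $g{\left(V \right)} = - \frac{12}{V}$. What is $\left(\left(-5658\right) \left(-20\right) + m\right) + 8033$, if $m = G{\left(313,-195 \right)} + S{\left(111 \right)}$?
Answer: $\frac{776231298}{5785} \approx 1.3418 \cdot 10^{5}$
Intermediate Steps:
$G{\left(E,P \right)} = \frac{6}{89 P}$ ($G{\left(E,P \right)} = \frac{\left(-12\right) \frac{1}{P}}{-178} = - \frac{12}{P} \left(- \frac{1}{178}\right) = \frac{6}{89 P}$)
$S{\left(t \right)} = t \left(6 + t\right)$
$m = \frac{75129793}{5785}$ ($m = \frac{6}{89 \left(-195\right)} + 111 \left(6 + 111\right) = \frac{6}{89} \left(- \frac{1}{195}\right) + 111 \cdot 117 = - \frac{2}{5785} + 12987 = \frac{75129793}{5785} \approx 12987.0$)
$\left(\left(-5658\right) \left(-20\right) + m\right) + 8033 = \left(\left(-5658\right) \left(-20\right) + \frac{75129793}{5785}\right) + 8033 = \left(113160 + \frac{75129793}{5785}\right) + 8033 = \frac{729760393}{5785} + 8033 = \frac{776231298}{5785}$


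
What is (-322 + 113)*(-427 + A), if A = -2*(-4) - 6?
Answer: 88825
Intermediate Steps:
A = 2 (A = 8 - 6 = 2)
(-322 + 113)*(-427 + A) = (-322 + 113)*(-427 + 2) = -209*(-425) = 88825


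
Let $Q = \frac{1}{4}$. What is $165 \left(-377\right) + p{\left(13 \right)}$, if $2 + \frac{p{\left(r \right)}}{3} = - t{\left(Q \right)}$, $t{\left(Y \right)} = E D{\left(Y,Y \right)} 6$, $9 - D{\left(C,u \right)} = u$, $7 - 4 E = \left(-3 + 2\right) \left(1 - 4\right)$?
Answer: $- \frac{124737}{2} \approx -62369.0$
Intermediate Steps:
$E = 1$ ($E = \frac{7}{4} - \frac{\left(-3 + 2\right) \left(1 - 4\right)}{4} = \frac{7}{4} - \frac{\left(-1\right) \left(-3\right)}{4} = \frac{7}{4} - \frac{3}{4} = 1$)
$D{\left(C,u \right)} = 9 - u$
$Q = \frac{1}{4} \approx 0.25$
$t{\left(Y \right)} = 54 - 6 Y$ ($t{\left(Y \right)} = 1 \left(9 - Y\right) 6 = \left(9 - Y\right) 6 = 54 - 6 Y$)
$p{\left(r \right)} = - \frac{327}{2}$ ($p{\left(r \right)} = -6 + 3 \left(- (54 - \frac{3}{2})\right) = -6 + 3 \left(\left(-1\right) \frac{105}{2}\right) = -6 + 3 \left(- \frac{105}{2}\right) = -6 - \frac{315}{2} = - \frac{327}{2}$)
$165 \left(-377\right) + p{\left(13 \right)} = 165 \left(-377\right) - \frac{327}{2} = -62205 - \frac{327}{2} = - \frac{124737}{2}$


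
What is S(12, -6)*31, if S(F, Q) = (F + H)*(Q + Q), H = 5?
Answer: -6324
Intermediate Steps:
S(F, Q) = 2*Q*(5 + F) (S(F, Q) = (F + 5)*(Q + Q) = (5 + F)*(2*Q) = 2*Q*(5 + F))
S(12, -6)*31 = (2*(-6)*(5 + 12))*31 = (2*(-6)*17)*31 = -204*31 = -6324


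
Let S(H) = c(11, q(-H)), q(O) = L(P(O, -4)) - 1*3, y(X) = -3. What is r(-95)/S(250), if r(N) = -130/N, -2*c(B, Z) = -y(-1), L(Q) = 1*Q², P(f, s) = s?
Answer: -52/57 ≈ -0.91228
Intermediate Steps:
L(Q) = Q²
q(O) = 13 (q(O) = (-4)² - 1*3 = 16 - 3 = 13)
c(B, Z) = -3/2 (c(B, Z) = -(-1)*(-3)/2 = -½*3 = -3/2)
S(H) = -3/2
r(-95)/S(250) = (-130/(-95))/(-3/2) = -130*(-1/95)*(-⅔) = (26/19)*(-⅔) = -52/57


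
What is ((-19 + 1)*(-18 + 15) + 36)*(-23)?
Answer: -2070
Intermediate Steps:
((-19 + 1)*(-18 + 15) + 36)*(-23) = (-18*(-3) + 36)*(-23) = (54 + 36)*(-23) = 90*(-23) = -2070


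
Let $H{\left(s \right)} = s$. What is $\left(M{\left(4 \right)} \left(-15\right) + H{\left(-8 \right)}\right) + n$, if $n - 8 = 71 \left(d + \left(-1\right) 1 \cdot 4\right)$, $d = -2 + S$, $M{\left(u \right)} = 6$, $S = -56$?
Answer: $-4492$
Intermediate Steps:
$d = -58$ ($d = -2 - 56 = -58$)
$n = -4394$ ($n = 8 + 71 \left(-58 + \left(-1\right) 1 \cdot 4\right) = 8 + 71 \left(-58 - 4\right) = 8 + 71 \left(-62\right) = 8 - 4402 = -4394$)
$\left(M{\left(4 \right)} \left(-15\right) + H{\left(-8 \right)}\right) + n = \left(6 \left(-15\right) - 8\right) - 4394 = \left(-90 - 8\right) - 4394 = -98 - 4394 = -4492$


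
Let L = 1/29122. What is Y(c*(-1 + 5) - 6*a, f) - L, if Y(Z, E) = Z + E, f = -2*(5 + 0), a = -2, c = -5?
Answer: -524197/29122 ≈ -18.000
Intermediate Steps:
f = -10 (f = -2*5 = -10)
L = 1/29122 ≈ 3.4338e-5
Y(Z, E) = E + Z
Y(c*(-1 + 5) - 6*a, f) - L = (-10 + (-5*(-1 + 5) - 6*(-2))) - 1*1/29122 = (-10 + (-5*4 + 12)) - 1/29122 = (-10 + (-20 + 12)) - 1/29122 = (-10 - 8) - 1/29122 = -18 - 1/29122 = -524197/29122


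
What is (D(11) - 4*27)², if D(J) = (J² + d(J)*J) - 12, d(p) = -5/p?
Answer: 16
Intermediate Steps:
D(J) = -17 + J² (D(J) = (J² + (-5/J)*J) - 12 = (J² - 5) - 12 = (-5 + J²) - 12 = -17 + J²)
(D(11) - 4*27)² = ((-17 + 11²) - 4*27)² = ((-17 + 121) - 108)² = (104 - 108)² = (-4)² = 16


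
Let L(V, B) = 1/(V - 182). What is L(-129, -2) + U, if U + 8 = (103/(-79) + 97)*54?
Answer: 126766009/24569 ≈ 5159.6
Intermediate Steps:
L(V, B) = 1/(-182 + V)
U = 407608/79 (U = -8 + (103/(-79) + 97)*54 = -8 + (103*(-1/79) + 97)*54 = -8 + (-103/79 + 97)*54 = -8 + (7560/79)*54 = -8 + 408240/79 = 407608/79 ≈ 5159.6)
L(-129, -2) + U = 1/(-182 - 129) + 407608/79 = 1/(-311) + 407608/79 = -1/311 + 407608/79 = 126766009/24569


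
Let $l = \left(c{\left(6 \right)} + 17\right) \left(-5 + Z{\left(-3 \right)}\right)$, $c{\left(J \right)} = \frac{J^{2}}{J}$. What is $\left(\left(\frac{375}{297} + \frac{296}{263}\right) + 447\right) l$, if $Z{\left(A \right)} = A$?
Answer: $- \frac{2152932112}{26037} \approx -82687.0$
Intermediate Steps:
$c{\left(J \right)} = J$
$l = -184$ ($l = \left(6 + 17\right) \left(-5 - 3\right) = 23 \left(-8\right) = -184$)
$\left(\left(\frac{375}{297} + \frac{296}{263}\right) + 447\right) l = \left(\left(\frac{375}{297} + \frac{296}{263}\right) + 447\right) \left(-184\right) = \left(\left(375 \cdot \frac{1}{297} + 296 \cdot \frac{1}{263}\right) + 447\right) \left(-184\right) = \left(\left(\frac{125}{99} + \frac{296}{263}\right) + 447\right) \left(-184\right) = \left(\frac{62179}{26037} + 447\right) \left(-184\right) = \frac{11700718}{26037} \left(-184\right) = - \frac{2152932112}{26037}$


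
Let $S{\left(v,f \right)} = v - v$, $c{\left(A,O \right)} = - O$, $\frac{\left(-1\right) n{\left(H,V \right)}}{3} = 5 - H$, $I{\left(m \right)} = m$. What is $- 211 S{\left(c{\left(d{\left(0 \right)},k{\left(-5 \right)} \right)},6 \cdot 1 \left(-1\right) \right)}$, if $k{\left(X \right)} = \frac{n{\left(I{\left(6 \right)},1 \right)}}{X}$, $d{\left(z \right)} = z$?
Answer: $0$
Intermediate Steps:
$n{\left(H,V \right)} = -15 + 3 H$ ($n{\left(H,V \right)} = - 3 \left(5 - H\right) = -15 + 3 H$)
$k{\left(X \right)} = \frac{3}{X}$ ($k{\left(X \right)} = \frac{-15 + 3 \cdot 6}{X} = \frac{-15 + 18}{X} = \frac{3}{X}$)
$S{\left(v,f \right)} = 0$
$- 211 S{\left(c{\left(d{\left(0 \right)},k{\left(-5 \right)} \right)},6 \cdot 1 \left(-1\right) \right)} = \left(-211\right) 0 = 0$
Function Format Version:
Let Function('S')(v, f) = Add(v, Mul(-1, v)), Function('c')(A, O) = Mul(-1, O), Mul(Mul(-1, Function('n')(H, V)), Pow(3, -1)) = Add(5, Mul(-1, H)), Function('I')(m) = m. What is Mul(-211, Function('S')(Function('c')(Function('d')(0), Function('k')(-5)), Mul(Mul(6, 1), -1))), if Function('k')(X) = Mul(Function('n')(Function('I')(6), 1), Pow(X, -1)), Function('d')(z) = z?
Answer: 0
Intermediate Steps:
Function('n')(H, V) = Add(-15, Mul(3, H)) (Function('n')(H, V) = Mul(-3, Add(5, Mul(-1, H))) = Add(-15, Mul(3, H)))
Function('k')(X) = Mul(3, Pow(X, -1)) (Function('k')(X) = Mul(Add(-15, Mul(3, 6)), Pow(X, -1)) = Mul(Add(-15, 18), Pow(X, -1)) = Mul(3, Pow(X, -1)))
Function('S')(v, f) = 0
Mul(-211, Function('S')(Function('c')(Function('d')(0), Function('k')(-5)), Mul(Mul(6, 1), -1))) = Mul(-211, 0) = 0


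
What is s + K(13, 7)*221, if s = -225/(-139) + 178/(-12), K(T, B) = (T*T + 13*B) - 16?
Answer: 44961595/834 ≈ 53911.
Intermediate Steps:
K(T, B) = -16 + T² + 13*B (K(T, B) = (T² + 13*B) - 16 = -16 + T² + 13*B)
s = -11021/834 (s = -225*(-1/139) + 178*(-1/12) = 225/139 - 89/6 = -11021/834 ≈ -13.215)
s + K(13, 7)*221 = -11021/834 + (-16 + 13² + 13*7)*221 = -11021/834 + (-16 + 169 + 91)*221 = -11021/834 + 244*221 = -11021/834 + 53924 = 44961595/834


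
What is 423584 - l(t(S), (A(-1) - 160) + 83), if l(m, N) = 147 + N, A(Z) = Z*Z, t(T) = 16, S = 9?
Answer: 423513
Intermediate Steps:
A(Z) = Z²
423584 - l(t(S), (A(-1) - 160) + 83) = 423584 - (147 + (((-1)² - 160) + 83)) = 423584 - (147 + ((1 - 160) + 83)) = 423584 - (147 + (-159 + 83)) = 423584 - (147 - 76) = 423584 - 1*71 = 423584 - 71 = 423513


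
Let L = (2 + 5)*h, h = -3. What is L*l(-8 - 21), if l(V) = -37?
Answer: 777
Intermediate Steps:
L = -21 (L = (2 + 5)*(-3) = 7*(-3) = -21)
L*l(-8 - 21) = -21*(-37) = 777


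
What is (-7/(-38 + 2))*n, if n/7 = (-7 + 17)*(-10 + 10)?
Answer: 0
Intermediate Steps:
n = 0 (n = 7*((-7 + 17)*(-10 + 10)) = 7*(10*0) = 7*0 = 0)
(-7/(-38 + 2))*n = (-7/(-38 + 2))*0 = (-7/(-36))*0 = -1/36*(-7)*0 = (7/36)*0 = 0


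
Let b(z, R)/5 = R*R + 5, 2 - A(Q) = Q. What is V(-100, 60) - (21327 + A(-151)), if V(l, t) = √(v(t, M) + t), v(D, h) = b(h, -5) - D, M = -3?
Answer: -21480 + 5*√6 ≈ -21468.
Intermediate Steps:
A(Q) = 2 - Q
b(z, R) = 25 + 5*R² (b(z, R) = 5*(R*R + 5) = 5*(R² + 5) = 5*(5 + R²) = 25 + 5*R²)
v(D, h) = 150 - D (v(D, h) = (25 + 5*(-5)²) - D = (25 + 5*25) - D = (25 + 125) - D = 150 - D)
V(l, t) = 5*√6 (V(l, t) = √((150 - t) + t) = √150 = 5*√6)
V(-100, 60) - (21327 + A(-151)) = 5*√6 - (21327 + (2 - 1*(-151))) = 5*√6 - (21327 + (2 + 151)) = 5*√6 - (21327 + 153) = 5*√6 - 1*21480 = 5*√6 - 21480 = -21480 + 5*√6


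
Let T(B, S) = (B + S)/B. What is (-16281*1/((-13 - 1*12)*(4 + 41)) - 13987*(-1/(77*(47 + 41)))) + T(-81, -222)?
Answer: 463713293/22869000 ≈ 20.277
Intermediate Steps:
T(B, S) = (B + S)/B
(-16281*1/((-13 - 1*12)*(4 + 41)) - 13987*(-1/(77*(47 + 41)))) + T(-81, -222) = (-16281*1/((-13 - 1*12)*(4 + 41)) - 13987*(-1/(77*(47 + 41)))) + (-81 - 222)/(-81) = (-16281*1/(45*(-13 - 12)) - 13987/(88*(-77))) - 1/81*(-303) = (-16281/(45*(-25)) - 13987/(-6776)) + 101/27 = (-16281/(-1125) - 13987*(-1/6776)) + 101/27 = (-16281*(-1/1125) + 13987/6776) + 101/27 = (1809/125 + 13987/6776) + 101/27 = 14006159/847000 + 101/27 = 463713293/22869000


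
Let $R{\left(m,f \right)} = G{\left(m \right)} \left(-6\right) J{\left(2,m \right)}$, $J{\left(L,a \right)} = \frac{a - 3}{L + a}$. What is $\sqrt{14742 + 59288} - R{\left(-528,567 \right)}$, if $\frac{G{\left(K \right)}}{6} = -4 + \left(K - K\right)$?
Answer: $- \frac{38232}{263} + \sqrt{74030} \approx 126.72$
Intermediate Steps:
$G{\left(K \right)} = -24$ ($G{\left(K \right)} = 6 \left(-4 + \left(K - K\right)\right) = 6 \left(-4 + 0\right) = 6 \left(-4\right) = -24$)
$J{\left(L,a \right)} = \frac{-3 + a}{L + a}$
$R{\left(m,f \right)} = \frac{144 \left(-3 + m\right)}{2 + m}$ ($R{\left(m,f \right)} = \left(-24\right) \left(-6\right) \frac{-3 + m}{2 + m} = 144 \frac{-3 + m}{2 + m} = \frac{144 \left(-3 + m\right)}{2 + m}$)
$\sqrt{14742 + 59288} - R{\left(-528,567 \right)} = \sqrt{14742 + 59288} - \frac{144 \left(-3 - 528\right)}{2 - 528} = \sqrt{74030} - 144 \frac{1}{-526} \left(-531\right) = \sqrt{74030} - 144 \left(- \frac{1}{526}\right) \left(-531\right) = \sqrt{74030} - \frac{38232}{263} = - \frac{38232}{263} + \sqrt{74030}$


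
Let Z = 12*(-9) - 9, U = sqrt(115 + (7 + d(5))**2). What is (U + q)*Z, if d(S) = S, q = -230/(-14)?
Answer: -13455/7 - 117*sqrt(259) ≈ -3805.1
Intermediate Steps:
q = 115/7 (q = -230*(-1/14) = 115/7 ≈ 16.429)
U = sqrt(259) (U = sqrt(115 + (7 + 5)**2) = sqrt(115 + 12**2) = sqrt(115 + 144) = sqrt(259) ≈ 16.093)
Z = -117 (Z = -108 - 9 = -117)
(U + q)*Z = (sqrt(259) + 115/7)*(-117) = (115/7 + sqrt(259))*(-117) = -13455/7 - 117*sqrt(259)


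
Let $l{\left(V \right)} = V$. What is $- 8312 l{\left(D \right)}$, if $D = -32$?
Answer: $265984$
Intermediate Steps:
$- 8312 l{\left(D \right)} = \left(-8312\right) \left(-32\right) = 265984$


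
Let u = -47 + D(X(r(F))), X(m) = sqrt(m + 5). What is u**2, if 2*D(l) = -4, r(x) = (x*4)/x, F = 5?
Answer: 2401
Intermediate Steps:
r(x) = 4 (r(x) = (4*x)/x = 4)
X(m) = sqrt(5 + m)
D(l) = -2 (D(l) = (1/2)*(-4) = -2)
u = -49 (u = -47 - 2 = -49)
u**2 = (-49)**2 = 2401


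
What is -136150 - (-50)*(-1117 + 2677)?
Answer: -58150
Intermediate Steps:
-136150 - (-50)*(-1117 + 2677) = -136150 - (-50)*1560 = -136150 - 1*(-78000) = -136150 + 78000 = -58150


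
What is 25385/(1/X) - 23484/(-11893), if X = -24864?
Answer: -7506536184036/11893 ≈ -6.3117e+8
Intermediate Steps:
25385/(1/X) - 23484/(-11893) = 25385/(1/(-24864)) - 23484/(-11893) = 25385/(-1/24864) - 23484*(-1/11893) = 25385*(-24864) + 23484/11893 = -631172640 + 23484/11893 = -7506536184036/11893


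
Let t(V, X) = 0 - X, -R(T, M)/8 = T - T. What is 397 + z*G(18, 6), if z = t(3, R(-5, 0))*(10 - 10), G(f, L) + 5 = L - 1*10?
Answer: 397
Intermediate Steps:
R(T, M) = 0 (R(T, M) = -8*(T - T) = -8*0 = 0)
t(V, X) = -X
G(f, L) = -15 + L (G(f, L) = -5 + (L - 1*10) = -5 + (L - 10) = -5 + (-10 + L) = -15 + L)
z = 0 (z = (-1*0)*(10 - 10) = 0*0 = 0)
397 + z*G(18, 6) = 397 + 0*(-15 + 6) = 397 + 0*(-9) = 397 + 0 = 397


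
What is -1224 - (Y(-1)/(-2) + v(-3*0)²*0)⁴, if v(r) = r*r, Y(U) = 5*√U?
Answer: -20209/16 ≈ -1263.1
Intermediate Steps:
v(r) = r²
-1224 - (Y(-1)/(-2) + v(-3*0)²*0)⁴ = -1224 - ((5*√(-1))/(-2) + ((-3*0)²)²*0)⁴ = -1224 - ((5*I)*(-½) + (0²)²*0)⁴ = -1224 - (-5*I/2 + 0²*0)⁴ = -1224 - (-5*I/2 + 0*0)⁴ = -1224 - (-5*I/2 + 0)⁴ = -1224 - (-5*I/2)⁴ = -1224 - 1*625/16 = -1224 - 625/16 = -20209/16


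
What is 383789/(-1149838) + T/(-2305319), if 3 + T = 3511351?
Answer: -4922237435315/2650743388322 ≈ -1.8569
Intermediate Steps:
T = 3511348 (T = -3 + 3511351 = 3511348)
383789/(-1149838) + T/(-2305319) = 383789/(-1149838) + 3511348/(-2305319) = 383789*(-1/1149838) + 3511348*(-1/2305319) = -383789/1149838 - 3511348/2305319 = -4922237435315/2650743388322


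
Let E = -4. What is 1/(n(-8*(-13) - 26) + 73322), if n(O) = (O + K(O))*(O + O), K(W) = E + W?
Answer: 1/97034 ≈ 1.0306e-5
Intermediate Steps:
K(W) = -4 + W
n(O) = 2*O*(-4 + 2*O) (n(O) = (O + (-4 + O))*(O + O) = (-4 + 2*O)*(2*O) = 2*O*(-4 + 2*O))
1/(n(-8*(-13) - 26) + 73322) = 1/(4*(-8*(-13) - 26)*(-2 + (-8*(-13) - 26)) + 73322) = 1/(4*(104 - 26)*(-2 + (104 - 26)) + 73322) = 1/(4*78*(-2 + 78) + 73322) = 1/(4*78*76 + 73322) = 1/(23712 + 73322) = 1/97034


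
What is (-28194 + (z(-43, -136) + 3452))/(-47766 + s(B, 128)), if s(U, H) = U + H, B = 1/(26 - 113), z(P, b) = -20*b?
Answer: 1915914/4144507 ≈ 0.46228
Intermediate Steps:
B = -1/87 (B = 1/(-87) = -1/87 ≈ -0.011494)
s(U, H) = H + U
(-28194 + (z(-43, -136) + 3452))/(-47766 + s(B, 128)) = (-28194 + (-20*(-136) + 3452))/(-47766 + (128 - 1/87)) = (-28194 + (2720 + 3452))/(-47766 + 11135/87) = (-28194 + 6172)/(-4144507/87) = -22022*(-87/4144507) = 1915914/4144507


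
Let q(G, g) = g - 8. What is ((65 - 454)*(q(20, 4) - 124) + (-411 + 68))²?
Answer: 2445203601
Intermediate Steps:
q(G, g) = -8 + g
((65 - 454)*(q(20, 4) - 124) + (-411 + 68))² = ((65 - 454)*((-8 + 4) - 124) + (-411 + 68))² = (-389*(-4 - 124) - 343)² = (-389*(-128) - 343)² = (49792 - 343)² = 49449² = 2445203601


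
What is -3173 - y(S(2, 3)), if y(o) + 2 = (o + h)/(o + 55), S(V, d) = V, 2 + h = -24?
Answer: -60241/19 ≈ -3170.6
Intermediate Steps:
h = -26 (h = -2 - 24 = -26)
y(o) = -2 + (-26 + o)/(55 + o) (y(o) = -2 + (o - 26)/(o + 55) = -2 + (-26 + o)/(55 + o))
-3173 - y(S(2, 3)) = -3173 - (-136 - 1*2)/(55 + 2) = -3173 - (-136 - 2)/57 = -3173 - (-138)/57 = -3173 - 1*(-46/19) = -3173 + 46/19 = -60241/19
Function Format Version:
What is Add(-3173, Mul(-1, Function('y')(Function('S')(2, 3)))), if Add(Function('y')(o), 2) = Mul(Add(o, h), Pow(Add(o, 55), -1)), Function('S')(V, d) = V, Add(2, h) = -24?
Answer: Rational(-60241, 19) ≈ -3170.6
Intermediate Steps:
h = -26 (h = Add(-2, -24) = -26)
Function('y')(o) = Add(-2, Mul(Pow(Add(55, o), -1), Add(-26, o))) (Function('y')(o) = Add(-2, Mul(Add(o, -26), Pow(Add(o, 55), -1))) = Add(-2, Mul(Add(-26, o), Pow(Add(55, o), -1))) = Add(-2, Mul(Pow(Add(55, o), -1), Add(-26, o))))
Add(-3173, Mul(-1, Function('y')(Function('S')(2, 3)))) = Add(-3173, Mul(-1, Mul(Pow(Add(55, 2), -1), Add(-136, Mul(-1, 2))))) = Add(-3173, Mul(-1, Mul(Pow(57, -1), Add(-136, -2)))) = Add(-3173, Mul(-1, Mul(Rational(1, 57), -138))) = Add(-3173, Mul(-1, Rational(-46, 19))) = Add(-3173, Rational(46, 19)) = Rational(-60241, 19)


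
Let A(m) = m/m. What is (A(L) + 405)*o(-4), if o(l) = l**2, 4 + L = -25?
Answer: 6496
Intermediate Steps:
L = -29 (L = -4 - 25 = -29)
A(m) = 1
(A(L) + 405)*o(-4) = (1 + 405)*(-4)**2 = 406*16 = 6496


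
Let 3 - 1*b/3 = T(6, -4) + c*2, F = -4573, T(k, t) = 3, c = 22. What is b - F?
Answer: 4441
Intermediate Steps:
b = -132 (b = 9 - 3*(3 + 22*2) = 9 - 3*(3 + 44) = 9 - 3*47 = 9 - 141 = -132)
b - F = -132 - 1*(-4573) = -132 + 4573 = 4441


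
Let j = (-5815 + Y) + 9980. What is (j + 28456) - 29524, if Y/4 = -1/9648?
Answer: 7469963/2412 ≈ 3097.0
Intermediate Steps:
Y = -1/2412 (Y = 4*(-1/9648) = -1/2412 ≈ -0.00041459)
j = 10045979/2412 (j = (-5815 - 1/2412) + 9980 = -14025781/2412 + 9980 = 10045979/2412 ≈ 4165.0)
(j + 28456) - 29524 = (10045979/2412 + 28456) - 29524 = 78681851/2412 - 29524 = 7469963/2412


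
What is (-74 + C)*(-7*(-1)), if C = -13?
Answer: -609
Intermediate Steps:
(-74 + C)*(-7*(-1)) = (-74 - 13)*(-7*(-1)) = -87*7 = -609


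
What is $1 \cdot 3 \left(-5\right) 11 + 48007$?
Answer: $47842$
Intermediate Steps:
$1 \cdot 3 \left(-5\right) 11 + 48007 = 1 \left(-15\right) 11 + 48007 = \left(-15\right) 11 + 48007 = -165 + 48007 = 47842$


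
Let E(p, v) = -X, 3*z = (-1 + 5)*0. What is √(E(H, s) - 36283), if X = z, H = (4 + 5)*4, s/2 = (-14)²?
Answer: I*√36283 ≈ 190.48*I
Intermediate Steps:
s = 392 (s = 2*(-14)² = 2*196 = 392)
H = 36 (H = 9*4 = 36)
z = 0 (z = ((-1 + 5)*0)/3 = (4*0)/3 = (⅓)*0 = 0)
X = 0
E(p, v) = 0 (E(p, v) = -1*0 = 0)
√(E(H, s) - 36283) = √(0 - 36283) = √(-36283) = I*√36283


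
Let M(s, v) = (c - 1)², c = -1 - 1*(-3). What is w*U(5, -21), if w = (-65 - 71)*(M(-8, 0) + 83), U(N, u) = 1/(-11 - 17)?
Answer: 408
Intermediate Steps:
c = 2 (c = -1 + 3 = 2)
U(N, u) = -1/28 (U(N, u) = 1/(-28) = -1/28)
M(s, v) = 1 (M(s, v) = (2 - 1)² = 1² = 1)
w = -11424 (w = (-65 - 71)*(1 + 83) = -136*84 = -11424)
w*U(5, -21) = -11424*(-1/28) = 408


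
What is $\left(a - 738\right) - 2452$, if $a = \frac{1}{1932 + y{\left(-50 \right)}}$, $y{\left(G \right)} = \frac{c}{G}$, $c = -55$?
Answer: $- \frac{61665880}{19331} \approx -3190.0$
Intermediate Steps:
$y{\left(G \right)} = - \frac{55}{G}$
$a = \frac{10}{19331}$ ($a = \frac{1}{1932 - \frac{55}{-50}} = \frac{1}{1932 - - \frac{11}{10}} = \frac{1}{1932 + \frac{11}{10}} = \frac{1}{\frac{19331}{10}} = \frac{10}{19331} \approx 0.0005173$)
$\left(a - 738\right) - 2452 = \left(\frac{10}{19331} - 738\right) - 2452 = - \frac{14266268}{19331} - 2452 = - \frac{61665880}{19331}$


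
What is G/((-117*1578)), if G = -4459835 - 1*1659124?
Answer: 2039653/61542 ≈ 33.142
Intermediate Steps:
G = -6118959 (G = -4459835 - 1659124 = -6118959)
G/((-117*1578)) = -6118959/((-117*1578)) = -6118959/(-184626) = -6118959*(-1/184626) = 2039653/61542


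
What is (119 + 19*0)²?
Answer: 14161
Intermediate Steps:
(119 + 19*0)² = (119 + 0)² = 119² = 14161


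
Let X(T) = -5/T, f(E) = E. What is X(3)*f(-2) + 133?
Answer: 409/3 ≈ 136.33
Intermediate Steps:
X(3)*f(-2) + 133 = -5/3*(-2) + 133 = 10/3 + 133 = 409/3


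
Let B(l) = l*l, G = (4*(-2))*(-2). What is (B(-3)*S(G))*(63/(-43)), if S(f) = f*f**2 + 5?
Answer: -2325267/43 ≈ -54076.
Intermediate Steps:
G = 16 (G = -8*(-2) = 16)
B(l) = l**2
S(f) = 5 + f**3 (S(f) = f**3 + 5 = 5 + f**3)
(B(-3)*S(G))*(63/(-43)) = ((-3)**2*(5 + 16**3))*(63/(-43)) = (9*(5 + 4096))*(63*(-1/43)) = (9*4101)*(-63/43) = 36909*(-63/43) = -2325267/43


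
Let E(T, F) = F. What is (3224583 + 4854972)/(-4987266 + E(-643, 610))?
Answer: -8079555/4986656 ≈ -1.6202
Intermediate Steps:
(3224583 + 4854972)/(-4987266 + E(-643, 610)) = (3224583 + 4854972)/(-4987266 + 610) = 8079555/(-4986656) = 8079555*(-1/4986656) = -8079555/4986656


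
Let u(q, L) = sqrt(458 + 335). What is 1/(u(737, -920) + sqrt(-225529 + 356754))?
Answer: 1/(sqrt(793) + 5*sqrt(5249)) ≈ 0.0025614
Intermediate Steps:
u(q, L) = sqrt(793)
1/(u(737, -920) + sqrt(-225529 + 356754)) = 1/(sqrt(793) + sqrt(-225529 + 356754)) = 1/(sqrt(793) + sqrt(131225)) = 1/(sqrt(793) + 5*sqrt(5249))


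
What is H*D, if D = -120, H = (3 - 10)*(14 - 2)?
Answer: 10080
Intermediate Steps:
H = -84 (H = -7*12 = -84)
H*D = -84*(-120) = 10080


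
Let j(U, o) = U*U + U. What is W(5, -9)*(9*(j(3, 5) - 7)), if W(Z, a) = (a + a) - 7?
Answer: -1125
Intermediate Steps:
W(Z, a) = -7 + 2*a (W(Z, a) = 2*a - 7 = -7 + 2*a)
j(U, o) = U + U² (j(U, o) = U² + U = U + U²)
W(5, -9)*(9*(j(3, 5) - 7)) = (-7 + 2*(-9))*(9*(3*(1 + 3) - 7)) = (-7 - 18)*(9*(3*4 - 7)) = -225*(12 - 7) = -225*5 = -25*45 = -1125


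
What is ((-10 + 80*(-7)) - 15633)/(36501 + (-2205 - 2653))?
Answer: -16203/31643 ≈ -0.51206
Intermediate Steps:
((-10 + 80*(-7)) - 15633)/(36501 + (-2205 - 2653)) = ((-10 - 560) - 15633)/(36501 - 4858) = (-570 - 15633)/31643 = -16203*1/31643 = -16203/31643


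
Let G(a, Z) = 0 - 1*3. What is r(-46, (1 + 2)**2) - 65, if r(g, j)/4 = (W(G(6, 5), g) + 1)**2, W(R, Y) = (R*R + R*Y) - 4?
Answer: 82879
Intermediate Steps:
G(a, Z) = -3 (G(a, Z) = 0 - 3 = -3)
W(R, Y) = -4 + R**2 + R*Y (W(R, Y) = (R**2 + R*Y) - 4 = -4 + R**2 + R*Y)
r(g, j) = 4*(6 - 3*g)**2 (r(g, j) = 4*((-4 + (-3)**2 - 3*g) + 1)**2 = 4*((-4 + 9 - 3*g) + 1)**2 = 4*((5 - 3*g) + 1)**2 = 4*(6 - 3*g)**2)
r(-46, (1 + 2)**2) - 65 = 36*(-2 - 46)**2 - 65 = 36*(-48)**2 - 65 = 36*2304 - 65 = 82944 - 65 = 82879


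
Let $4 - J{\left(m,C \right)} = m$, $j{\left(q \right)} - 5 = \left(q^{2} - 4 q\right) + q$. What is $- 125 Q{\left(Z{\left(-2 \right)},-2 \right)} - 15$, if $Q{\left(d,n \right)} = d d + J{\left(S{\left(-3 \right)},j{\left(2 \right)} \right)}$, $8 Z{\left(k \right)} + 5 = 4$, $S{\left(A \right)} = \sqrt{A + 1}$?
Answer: $- \frac{33085}{64} + 125 i \sqrt{2} \approx -516.95 + 176.78 i$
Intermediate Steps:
$j{\left(q \right)} = 5 + q^{2} - 3 q$ ($j{\left(q \right)} = 5 + \left(\left(q^{2} - 4 q\right) + q\right) = 5 + \left(q^{2} - 3 q\right) = 5 + q^{2} - 3 q$)
$S{\left(A \right)} = \sqrt{1 + A}$
$J{\left(m,C \right)} = 4 - m$
$Z{\left(k \right)} = - \frac{1}{8}$ ($Z{\left(k \right)} = - \frac{5}{8} + \frac{1}{8} \cdot 4 = - \frac{5}{8} + \frac{1}{2} = - \frac{1}{8}$)
$Q{\left(d,n \right)} = 4 + d^{2} - i \sqrt{2}$ ($Q{\left(d,n \right)} = d d + \left(4 - \sqrt{1 - 3}\right) = d^{2} + \left(4 - \sqrt{-2}\right) = d^{2} + \left(4 - i \sqrt{2}\right) = 4 + d^{2} - i \sqrt{2}$)
$- 125 Q{\left(Z{\left(-2 \right)},-2 \right)} - 15 = - 125 \left(4 + \left(- \frac{1}{8}\right)^{2} - i \sqrt{2}\right) - 15 = - 125 \left(4 + \frac{1}{64} - i \sqrt{2}\right) - 15 = - 125 \left(\frac{257}{64} - i \sqrt{2}\right) - 15 = \left(- \frac{32125}{64} + 125 i \sqrt{2}\right) - 15 = - \frac{33085}{64} + 125 i \sqrt{2}$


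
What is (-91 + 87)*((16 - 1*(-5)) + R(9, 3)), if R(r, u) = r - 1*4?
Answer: -104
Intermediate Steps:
R(r, u) = -4 + r (R(r, u) = r - 4 = -4 + r)
(-91 + 87)*((16 - 1*(-5)) + R(9, 3)) = (-91 + 87)*((16 - 1*(-5)) + (-4 + 9)) = -4*((16 + 5) + 5) = -4*(21 + 5) = -4*26 = -104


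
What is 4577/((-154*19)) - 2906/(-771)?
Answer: 4974089/2255946 ≈ 2.2049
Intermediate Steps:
4577/((-154*19)) - 2906/(-771) = 4577/(-2926) - 2906*(-1/771) = 4577*(-1/2926) + 2906/771 = -4577/2926 + 2906/771 = 4974089/2255946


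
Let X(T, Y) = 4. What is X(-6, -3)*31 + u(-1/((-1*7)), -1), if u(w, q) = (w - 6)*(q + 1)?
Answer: 124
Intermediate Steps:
u(w, q) = (1 + q)*(-6 + w) (u(w, q) = (-6 + w)*(1 + q) = (1 + q)*(-6 + w))
X(-6, -3)*31 + u(-1/((-1*7)), -1) = 4*31 + (-6 - 1/((-1*7)) - 6*(-1) - (-1)/((-1*7))) = 124 + (-6 - 1/(-7) + 6 - (-1)/(-7)) = 124 + (-6 - 1*(-1/7) + 6 - (-1)*(-1)/7) = 124 + (-6 + 1/7 + 6 - 1*1/7) = 124 + (-6 + 1/7 + 6 - 1/7) = 124 + 0 = 124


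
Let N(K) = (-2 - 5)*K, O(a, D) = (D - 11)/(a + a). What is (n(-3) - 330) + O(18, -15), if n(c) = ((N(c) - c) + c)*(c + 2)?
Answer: -6331/18 ≈ -351.72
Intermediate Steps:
O(a, D) = (-11 + D)/(2*a) (O(a, D) = (-11 + D)/((2*a)) = (-11 + D)*(1/(2*a)) = (-11 + D)/(2*a))
N(K) = -7*K
n(c) = -7*c*(2 + c) (n(c) = ((-7*c - c) + c)*(c + 2) = (-8*c + c)*(2 + c) = (-7*c)*(2 + c) = -7*c*(2 + c))
(n(-3) - 330) + O(18, -15) = (-7*(-3)*(2 - 3) - 330) + (½)*(-11 - 15)/18 = (-7*(-3)*(-1) - 330) + (½)*(1/18)*(-26) = (-21 - 330) - 13/18 = -351 - 13/18 = -6331/18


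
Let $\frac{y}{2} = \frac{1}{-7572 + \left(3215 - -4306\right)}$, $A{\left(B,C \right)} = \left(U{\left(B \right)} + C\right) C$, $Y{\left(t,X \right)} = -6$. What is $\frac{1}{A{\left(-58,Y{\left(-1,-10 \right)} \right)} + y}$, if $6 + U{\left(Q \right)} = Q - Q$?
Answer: $\frac{51}{3670} \approx 0.013896$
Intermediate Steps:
$U{\left(Q \right)} = -6$ ($U{\left(Q \right)} = -6 + \left(Q - Q\right) = -6 + 0 = -6$)
$A{\left(B,C \right)} = C \left(-6 + C\right)$ ($A{\left(B,C \right)} = \left(-6 + C\right) C = C \left(-6 + C\right)$)
$y = - \frac{2}{51}$ ($y = \frac{2}{-7572 + \left(3215 - -4306\right)} = \frac{2}{-7572 + \left(3215 + 4306\right)} = \frac{2}{-7572 + 7521} = \frac{2}{-51} = 2 \left(- \frac{1}{51}\right) = - \frac{2}{51} \approx -0.039216$)
$\frac{1}{A{\left(-58,Y{\left(-1,-10 \right)} \right)} + y} = \frac{1}{- 6 \left(-6 - 6\right) - \frac{2}{51}} = \frac{1}{\left(-6\right) \left(-12\right) - \frac{2}{51}} = \frac{1}{72 - \frac{2}{51}} = \frac{1}{\frac{3670}{51}} = \frac{51}{3670}$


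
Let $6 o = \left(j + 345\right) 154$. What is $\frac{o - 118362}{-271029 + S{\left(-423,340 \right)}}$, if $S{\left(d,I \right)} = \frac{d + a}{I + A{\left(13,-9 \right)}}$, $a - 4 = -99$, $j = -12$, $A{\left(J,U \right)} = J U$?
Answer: $\frac{4897749}{12087997} \approx 0.40517$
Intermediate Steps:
$a = -95$ ($a = 4 - 99 = -95$)
$S{\left(d,I \right)} = \frac{-95 + d}{-117 + I}$ ($S{\left(d,I \right)} = \frac{d - 95}{I + 13 \left(-9\right)} = \frac{-95 + d}{I - 117} = \frac{-95 + d}{-117 + I}$)
$o = 8547$ ($o = \frac{\left(-12 + 345\right) 154}{6} = \frac{333 \cdot 154}{6} = \frac{1}{6} \cdot 51282 = 8547$)
$\frac{o - 118362}{-271029 + S{\left(-423,340 \right)}} = \frac{8547 - 118362}{-271029 + \frac{-95 - 423}{-117 + 340}} = - \frac{109815}{-271029 + \frac{1}{223} \left(-518\right)} = - \frac{109815}{-271029 - \frac{518}{223}} = - \frac{109815}{- \frac{60439985}{223}} = \left(-109815\right) \left(- \frac{223}{60439985}\right) = \frac{4897749}{12087997}$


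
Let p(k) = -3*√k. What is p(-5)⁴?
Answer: 2025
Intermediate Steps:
p(-5)⁴ = (-3*I*√5)⁴ = 2025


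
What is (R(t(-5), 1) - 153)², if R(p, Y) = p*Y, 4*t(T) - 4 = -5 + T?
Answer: 95481/4 ≈ 23870.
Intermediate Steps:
t(T) = -¼ + T/4 (t(T) = 1 + (-5 + T)/4 = 1 + (-5/4 + T/4) = -¼ + T/4)
R(p, Y) = Y*p
(R(t(-5), 1) - 153)² = (1*(-¼ + (¼)*(-5)) - 153)² = (1*(-¼ - 5/4) - 153)² = (1*(-3/2) - 153)² = (-3/2 - 153)² = (-309/2)² = 95481/4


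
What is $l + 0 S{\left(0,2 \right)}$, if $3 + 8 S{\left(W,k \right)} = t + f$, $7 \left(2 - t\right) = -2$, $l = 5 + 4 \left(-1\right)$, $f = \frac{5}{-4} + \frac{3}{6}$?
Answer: $1$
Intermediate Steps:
$f = - \frac{3}{4}$ ($f = 5 \left(- \frac{1}{4}\right) + 3 \cdot \frac{1}{6} = - \frac{5}{4} + \frac{1}{2} = - \frac{3}{4} \approx -0.75$)
$l = 1$ ($l = 5 - 4 = 1$)
$t = \frac{16}{7}$ ($t = 2 - - \frac{2}{7} = 2 + \frac{2}{7} = \frac{16}{7} \approx 2.2857$)
$S{\left(W,k \right)} = - \frac{41}{224}$ ($S{\left(W,k \right)} = - \frac{3}{8} + \frac{\frac{16}{7} - \frac{3}{4}}{8} = - \frac{3}{8} + \frac{1}{8} \cdot \frac{43}{28} = - \frac{3}{8} + \frac{43}{224} = - \frac{41}{224}$)
$l + 0 S{\left(0,2 \right)} = 1 + 0 \left(- \frac{41}{224}\right) = 1 + 0 = 1$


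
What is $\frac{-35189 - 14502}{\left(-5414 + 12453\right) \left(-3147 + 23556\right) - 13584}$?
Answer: $- \frac{49691}{143645367} \approx -0.00034593$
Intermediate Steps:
$\frac{-35189 - 14502}{\left(-5414 + 12453\right) \left(-3147 + 23556\right) - 13584} = - \frac{49691}{7039 \cdot 20409 - 13584} = - \frac{49691}{143658951 - 13584} = - \frac{49691}{143645367}$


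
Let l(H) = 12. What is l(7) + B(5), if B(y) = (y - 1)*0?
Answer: 12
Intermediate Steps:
B(y) = 0 (B(y) = (-1 + y)*0 = 0)
l(7) + B(5) = 12 + 0 = 12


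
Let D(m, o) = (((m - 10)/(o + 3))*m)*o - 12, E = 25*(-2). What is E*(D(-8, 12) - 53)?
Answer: -2510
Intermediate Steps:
E = -50
D(m, o) = -12 + m*o*(-10 + m)/(3 + o) (D(m, o) = (((-10 + m)/(3 + o))*m)*o - 12 = (m*(-10 + m)/(3 + o))*o - 12 = m*o*(-10 + m)/(3 + o) - 12 = -12 + m*o*(-10 + m)/(3 + o))
E*(D(-8, 12) - 53) = -50*((-36 - 12*12 + 12*(-8)² - 10*(-8)*12)/(3 + 12) - 53) = -50*((-36 - 144 + 12*64 + 960)/15 - 53) = -50*((-36 - 144 + 768 + 960)/15 - 53) = -50*((1/15)*1548 - 53) = -50*(516/5 - 53) = -50*251/5 = -2510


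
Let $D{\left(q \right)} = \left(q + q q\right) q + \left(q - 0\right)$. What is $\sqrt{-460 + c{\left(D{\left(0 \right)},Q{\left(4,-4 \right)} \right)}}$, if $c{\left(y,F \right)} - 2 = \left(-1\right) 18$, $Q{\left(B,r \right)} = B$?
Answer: $2 i \sqrt{119} \approx 21.817 i$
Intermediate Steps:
$D{\left(q \right)} = q + q \left(q + q^{2}\right)$ ($D{\left(q \right)} = \left(q + q^{2}\right) q + \left(q + 0\right) = q \left(q + q^{2}\right) + q = q + q \left(q + q^{2}\right)$)
$c{\left(y,F \right)} = -16$ ($c{\left(y,F \right)} = 2 - 18 = -16$)
$\sqrt{-460 + c{\left(D{\left(0 \right)},Q{\left(4,-4 \right)} \right)}} = \sqrt{-460 - 16} = \sqrt{-476} = 2 i \sqrt{119}$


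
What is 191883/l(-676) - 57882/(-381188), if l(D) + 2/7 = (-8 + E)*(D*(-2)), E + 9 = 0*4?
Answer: -20945493502/2555389055 ≈ -8.1966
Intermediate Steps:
E = -9 (E = -9 + 0*4 = -9 + 0 = -9)
l(D) = -2/7 + 34*D (l(D) = -2/7 + (-8 - 9)*(D*(-2)) = -2/7 - (-34)*D = -2/7 + 34*D)
191883/l(-676) - 57882/(-381188) = 191883/(-2/7 + 34*(-676)) - 57882/(-381188) = 191883/(-2/7 - 22984) - 57882*(-1/381188) = 191883/(-160890/7) + 28941/190594 = 191883*(-7/160890) + 28941/190594 = -447727/53630 + 28941/190594 = -20945493502/2555389055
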